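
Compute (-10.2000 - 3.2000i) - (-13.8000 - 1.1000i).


Real: -10.2 + 13.8 = 3.6
Imag: -3.2 + 1.1 = -2.1

3.6000 - 2.1000i


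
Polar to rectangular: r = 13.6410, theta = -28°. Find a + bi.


a = 13.6410*cos(-28°) = 13.6410*0.88295 = 12.0443
b = 13.6410*sin(-28°) = 13.6410*(-0.469472) = -6.4041

12.0443 - 6.4041i


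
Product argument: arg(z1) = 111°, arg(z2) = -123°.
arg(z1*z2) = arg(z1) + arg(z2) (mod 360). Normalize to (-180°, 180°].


arg(z1*z2) = 111° - 123° = -12°
Normalized to (-180°, 180°]: -12°

-12°


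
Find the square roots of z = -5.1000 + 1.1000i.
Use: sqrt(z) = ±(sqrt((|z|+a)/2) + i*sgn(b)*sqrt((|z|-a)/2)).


|z| = sqrt(26.01+1.21) = 5.2173
sqrt((|z|+a)/2) = sqrt((5.2173+(-5.1))/2) = sqrt(0.0586) = 0.2422
sqrt((|z|-a)/2) = sqrt((5.2173-(-5.1))/2) = sqrt(5.1586) = 2.2713

±(0.2422 + 2.2713i) i.e. 0.2422 + 2.2713i and -0.2422 - 2.2713i


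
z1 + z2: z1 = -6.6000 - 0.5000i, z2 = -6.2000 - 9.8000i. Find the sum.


Real: -6.6 - 6.2 = -12.8
Imag: -0.5 - 9.8 = -10.3

-12.8000 - 10.3000i


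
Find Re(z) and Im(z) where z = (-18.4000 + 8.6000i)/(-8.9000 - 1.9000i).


Multiply by conjugate: (-18.4000 + 8.6000i)(-8.9000 + 1.9000i) / ((-8.9)^2 + (-1.9)^2)
Numerator real = -18.4*(-8.9) + 8.6*(-1.9) = 147.42
Numerator imag = 8.6*(-8.9) - (-18.4)*(-1.9) = -111.5
Denominator = 82.82
Re(z) = 147.42/82.82 = 1.7800
Im(z) = -111.5/82.82 = -1.3463

Re(z) = 1.7800, Im(z) = -1.3463


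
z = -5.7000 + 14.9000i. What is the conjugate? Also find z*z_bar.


z_bar = -5.7000 - 14.9000i
z*z_bar = (-5.7)^2 + 14.9^2 = 32.49 + 222.01 = 254.5

z_bar = -5.7000 - 14.9000i, z*z_bar = 254.5


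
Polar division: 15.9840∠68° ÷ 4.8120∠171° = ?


r = 15.9840 / 4.8120 = 3.3217
theta = 68° - 171° = -103° = 257° (mod 360)

3.3217 cis(257°)


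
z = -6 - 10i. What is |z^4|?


|z| = sqrt(36+100) = sqrt(136) = 11.6619
|z^4| = |z|^4 = (sqrt(136))^4 = 136^2 = 18496

|z^4| = 18496


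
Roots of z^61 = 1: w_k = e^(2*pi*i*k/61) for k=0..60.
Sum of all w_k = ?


The sum of all 61th roots of unity is 0.
Geometric series: (1 - w^61)/(1 - w) = (1-1)/(1-w) = 0 since w^61 = 1, w ≠ 1.
Alternatively: coefficient of z^60 in z^61 - 1 is 0.

0


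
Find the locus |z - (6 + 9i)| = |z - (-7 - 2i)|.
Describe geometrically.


Equal distances means the locus is the perpendicular bisector of z1 and z2.
Midpoint = ((6+(-7))/2, (9+(-2))/2) = (-0.5000, 3.5000)

Perpendicular bisector through (-0.5000, 3.5000)


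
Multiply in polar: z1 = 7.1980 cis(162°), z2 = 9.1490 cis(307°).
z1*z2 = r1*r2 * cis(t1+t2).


r = 7.1980 * 9.1490 = 65.8545
theta = 162° + 307° = 469° = 109° (mod 360)

65.8545 cis(109°)


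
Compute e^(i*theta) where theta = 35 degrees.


cos(35°) = 0.8192
sin(35°) = 0.5736

e^(i*35°) = 0.8192 + 0.5736i


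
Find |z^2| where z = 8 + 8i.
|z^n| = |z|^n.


|z| = sqrt(64+64) = sqrt(128) = 11.3137
|z^2| = |z|^2 = (sqrt(128))^2 = 128

|z^2| = 128


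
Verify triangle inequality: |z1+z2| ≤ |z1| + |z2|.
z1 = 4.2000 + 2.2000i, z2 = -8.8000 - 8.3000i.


|z1| = sqrt(4.2^2 + 2.2^2) = sqrt(22.48) = 4.7413
|z2| = sqrt((-8.8)^2 + (-8.3)^2) = sqrt(146.33) = 12.0967
z1+z2 = -4.6000 - 6.1000i
|z1+z2| = sqrt(58.37) = 7.6400
|z1|+|z2| = 4.7413 + 12.0967 = 16.8380

|z1+z2| = 7.6400 ≤ |z1|+|z2| = 16.8380 (verified)


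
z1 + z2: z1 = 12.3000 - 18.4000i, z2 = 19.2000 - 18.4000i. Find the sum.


Real: 12.3 + 19.2 = 31.5
Imag: -18.4 - 18.4 = -36.8

31.5000 - 36.8000i


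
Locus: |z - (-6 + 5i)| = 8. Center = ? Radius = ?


|z - z0| = r is a circle with center z0 and radius r.
Center = (-6, 5), radius = 8

Circle with center (-6, 5) and radius 8


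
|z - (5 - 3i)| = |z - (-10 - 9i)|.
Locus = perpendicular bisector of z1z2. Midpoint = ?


Equal distances means the locus is the perpendicular bisector of z1 and z2.
Midpoint = ((5+(-10))/2, (-3+(-9))/2) = (-2.5000, -6.0000)

Perpendicular bisector through (-2.5000, -6.0000)


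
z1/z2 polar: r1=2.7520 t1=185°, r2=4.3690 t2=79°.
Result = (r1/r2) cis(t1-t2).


r = 2.7520 / 4.3690 = 0.6299
theta = 185° - 79° = 106° = 106° (mod 360)

0.6299 cis(106°)


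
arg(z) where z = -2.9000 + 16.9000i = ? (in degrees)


Re = -2.9, Im = 16.9
arg = atan2(16.9, -2.9) = 99.7370 degrees

arg(z) = 99.7370 degrees


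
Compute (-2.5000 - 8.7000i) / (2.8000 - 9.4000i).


Conjugate of z2 = 2.8000 + 9.4000i
Numerator: (-2.5000 - 8.7000i)(2.8000 + 9.4000i) = 74.7800 - 47.8600i
Denominator: 2.8^2 + (-9.4)^2 = 96.2
Result = (74.7800 - 47.8600i)/96.2

0.7773 - 0.4975i


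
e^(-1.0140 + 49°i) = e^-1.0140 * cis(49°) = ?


e^-1.0140 = 0.3628
cos(49°) = 0.6561
sin(49°) = 0.7547
Real = 0.3628*0.6561 = 0.2380
Imag = 0.3628*0.7547 = 0.2738

0.2380 + 0.2738i


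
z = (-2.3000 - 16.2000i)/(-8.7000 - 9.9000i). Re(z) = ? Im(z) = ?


Multiply by conjugate: (-2.3000 - 16.2000i)(-8.7000 + 9.9000i) / ((-8.7)^2 + (-9.9)^2)
Numerator real = -2.3*(-8.7) - (16.2)*(-9.9) = 180.39
Numerator imag = -16.2*(-8.7) - (-2.3)*(-9.9) = 118.17
Denominator = 173.7
Re(z) = 180.39/173.7 = 1.0385
Im(z) = 118.17/173.7 = 0.6803

Re(z) = 1.0385, Im(z) = 0.6803


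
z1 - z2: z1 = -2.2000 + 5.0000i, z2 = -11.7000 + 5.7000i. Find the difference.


Real: -2.2 + 11.7 = 9.5
Imag: 5 - 5.7 = -0.7

9.5000 - 0.7000i


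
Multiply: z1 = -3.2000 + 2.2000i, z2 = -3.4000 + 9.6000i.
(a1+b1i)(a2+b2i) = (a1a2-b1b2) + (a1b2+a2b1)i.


Real = -3.2*(-3.4) - 2.2*9.6 = 10.88 - 21.12 = -10.24
Imag = -3.2*9.6 - (3.4)*2.2 = -30.72 - (7.48) = -38.2

-10.2400 - 38.2000i


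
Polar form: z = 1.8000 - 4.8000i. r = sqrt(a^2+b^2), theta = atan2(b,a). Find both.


r = sqrt(3.24+23.04) = sqrt(26.28) = 5.1264
theta = atan2(-4.8, 1.8) = -69.4440 degrees

r = 5.1264, theta = -69.4440 degrees


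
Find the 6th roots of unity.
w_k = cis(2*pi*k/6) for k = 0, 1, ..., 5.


The 6th roots of unity are cis(360k/6°) for k=0..5
Angle step = 360/6 = 60°
Primitive root: cis(60°)
Primitive root = 0.5000 + 0.8660i

6 roots at angles: 0°, 60°, 120°, 180°, 240°, 300°


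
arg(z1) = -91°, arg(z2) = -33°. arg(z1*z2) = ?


arg(z1*z2) = -91° - 33° = -124°
Normalized to (-180°, 180°]: -124°

-124°


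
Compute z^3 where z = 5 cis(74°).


r^3 = 5^3 = 125
n*theta = 3*74° = 222° = 222° (mod 360)
a = 125*cos(222°) = -92.8931
b = 125*sin(222°) = -83.6413

125 cis(222°) = -92.8931 - 83.6413i


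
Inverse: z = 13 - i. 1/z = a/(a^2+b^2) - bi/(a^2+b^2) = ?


|z|^2 = 169+1 = 170
1/z = (13 + 1i)/170

1/z = 0.0765 + 0.0059i


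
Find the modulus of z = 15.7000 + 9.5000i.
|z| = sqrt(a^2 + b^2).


|z| = sqrt(15.7^2 + 9.5^2) = sqrt(246.49 + 90.25) = sqrt(336.74) = 18.3505

|z| = 18.3505


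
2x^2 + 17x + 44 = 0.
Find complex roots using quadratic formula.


disc = 17^2 - 4*2*44 = 289 - 352 = -63
sqrt(|disc|) = sqrt(63) = 7.9373
Real part = -17/(2*2) = -4.2500
Imag part = 7.9373/(2*2) = 1.9843

-4.2500 ± 1.9843i


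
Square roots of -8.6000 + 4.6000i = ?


|z| = sqrt(73.96+21.16) = 9.7529
sqrt((|z|+a)/2) = sqrt((9.7529+(-8.6))/2) = sqrt(0.5765) = 0.7593
sqrt((|z|-a)/2) = sqrt((9.7529-(-8.6))/2) = sqrt(9.1765) = 3.0293

±(0.7593 + 3.0293i) i.e. 0.7593 + 3.0293i and -0.7593 - 3.0293i


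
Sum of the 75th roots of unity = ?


The sum of all 75th roots of unity is 0.
Geometric series: (1 - w^75)/(1 - w) = (1-1)/(1-w) = 0 since w^75 = 1, w ≠ 1.
Alternatively: coefficient of z^74 in z^75 - 1 is 0.

0


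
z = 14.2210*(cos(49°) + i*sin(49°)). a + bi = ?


a = 14.2210*cos(49°) = 14.2210*0.65606 = 9.3298
b = 14.2210*sin(49°) = 14.2210*0.75471 = 10.7327

9.3298 + 10.7327i


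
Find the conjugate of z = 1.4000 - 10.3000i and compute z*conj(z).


z_bar = 1.4000 + 10.3000i
z*z_bar = 1.4^2 + (-10.3)^2 = 1.96 + 106.09 = 108.05

z_bar = 1.4000 + 10.3000i, z*z_bar = 108.05


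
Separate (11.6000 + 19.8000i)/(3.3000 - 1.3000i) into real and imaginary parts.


Multiply by conjugate: (11.6000 + 19.8000i)(3.3000 + 1.3000i) / (3.3^2 + (-1.3)^2)
Numerator real = 11.6*3.3 + 19.8*(-1.3) = 12.54
Numerator imag = 19.8*3.3 - 11.6*(-1.3) = 80.42
Denominator = 12.58
Re(z) = 12.54/12.58 = 0.9968
Im(z) = 80.42/12.58 = 6.3927

Re(z) = 0.9968, Im(z) = 6.3927


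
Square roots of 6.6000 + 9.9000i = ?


|z| = sqrt(43.56+98.01) = 11.8983
sqrt((|z|+a)/2) = sqrt((11.8983+6.6)/2) = sqrt(9.2492) = 3.0412
sqrt((|z|-a)/2) = sqrt((11.8983-6.6)/2) = sqrt(2.6492) = 1.6276

±(3.0412 + 1.6276i) i.e. 3.0412 + 1.6276i and -3.0412 - 1.6276i


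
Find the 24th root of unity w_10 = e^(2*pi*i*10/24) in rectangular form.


Angle = 360*10/24 = 150°
a = cos(150°) = -0.8660
b = sin(150°) = 0.5000

-0.8660 + 0.5000i


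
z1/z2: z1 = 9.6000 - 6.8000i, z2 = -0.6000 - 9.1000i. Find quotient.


Conjugate of z2 = -0.6000 + 9.1000i
Numerator: (9.6000 - 6.8000i)(-0.6000 + 9.1000i) = 56.1200 + 91.4400i
Denominator: (-0.6)^2 + (-9.1)^2 = 83.17
Result = (56.1200 + 91.4400i)/83.17

0.6748 + 1.0994i


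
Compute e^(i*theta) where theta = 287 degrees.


cos(287°) = 0.2924
sin(287°) = -0.9563

e^(i*287°) = 0.2924 - 0.9563i


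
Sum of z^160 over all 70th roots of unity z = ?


The roots are w_k = w^k with w = e^(2*pi*i/70), and (w^k)^160 = (w^160)^k.
So S = 1 + u + u^2 + ... + u^(69) with u = w^160.
160 = 2*70 + 20, so 160 is not a multiple of 70: u = (w^70)^2 * w^20 = w^20 ≠ 1 (w is a primitive 70th root), while u^70 = (w^70)^160 = 1.
Geometric series: S = (1 - u^70)/(1 - u) = (1 - 1)/(1 - u) = 0

S = 0


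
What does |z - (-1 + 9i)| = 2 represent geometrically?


|z - z0| = r is a circle with center z0 and radius r.
Center = (-1, 9), radius = 2

Circle with center (-1, 9) and radius 2


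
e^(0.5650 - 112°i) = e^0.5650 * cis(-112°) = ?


e^0.5650 = 1.7594
cos(-112°) = -0.3746
sin(-112°) = -0.9272
Real = 1.7594*(-0.3746) = -0.6591
Imag = 1.7594*(-0.9272) = -1.6313

-0.6591 - 1.6313i


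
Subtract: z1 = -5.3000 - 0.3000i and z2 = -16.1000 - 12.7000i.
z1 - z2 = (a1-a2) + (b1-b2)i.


Real: -5.3 + 16.1 = 10.8
Imag: -0.3 + 12.7 = 12.4

10.8000 + 12.4000i


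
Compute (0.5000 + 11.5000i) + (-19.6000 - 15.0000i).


Real: 0.5 - 19.6 = -19.1
Imag: 11.5 - 15 = -3.5

-19.1000 - 3.5000i


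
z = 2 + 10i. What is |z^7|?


|z| = sqrt(4+100) = sqrt(104) = 10.1980
|z^7| = |z|^7 = (sqrt(104))^7 = 104^3 * sqrt(104) = 1124864*sqrt(104)

|z^7| = 1124864*sqrt(104) ≈ 11471406.9723


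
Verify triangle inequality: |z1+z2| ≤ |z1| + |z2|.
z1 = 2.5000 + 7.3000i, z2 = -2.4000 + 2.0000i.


|z1| = sqrt(2.5^2 + 7.3^2) = sqrt(59.54) = 7.7162
|z2| = sqrt((-2.4)^2 + 2^2) = sqrt(9.76) = 3.1241
z1+z2 = 0.1000 + 9.3000i
|z1+z2| = sqrt(86.5) = 9.3005
|z1|+|z2| = 7.7162 + 3.1241 = 10.8403

|z1+z2| = 9.3005 ≤ |z1|+|z2| = 10.8403 (verified)


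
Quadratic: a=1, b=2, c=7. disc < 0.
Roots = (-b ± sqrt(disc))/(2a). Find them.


disc = 2^2 - 4*1*7 = 4 - 28 = -24
sqrt(|disc|) = sqrt(24) = 4.8990
Real part = -2/(2*1) = -1.0000
Imag part = 4.8990/(2*1) = 2.4495

-1.0000 ± 2.4495i


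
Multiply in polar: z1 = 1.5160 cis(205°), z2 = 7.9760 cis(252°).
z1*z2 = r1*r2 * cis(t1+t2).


r = 1.5160 * 7.9760 = 12.0916
theta = 205° + 252° = 457° = 97° (mod 360)

12.0916 cis(97°)


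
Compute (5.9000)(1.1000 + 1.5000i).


Real = 5.9*1.1 - 0*1.5 = 6.49 - 0 = 6.49
Imag = 5.9*1.5 + 1.1*0 = 8.85 + 0 = 8.85

6.4900 + 8.8500i


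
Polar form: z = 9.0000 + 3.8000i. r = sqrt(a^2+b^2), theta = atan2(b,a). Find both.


r = sqrt(81+14.44) = sqrt(95.44) = 9.7693
theta = atan2(3.8, 9) = 22.8906 degrees

r = 9.7693, theta = 22.8906 degrees


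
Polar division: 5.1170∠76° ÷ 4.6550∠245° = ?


r = 5.1170 / 4.6550 = 1.0992
theta = 76° - 245° = -169° = 191° (mod 360)

1.0992 cis(191°)


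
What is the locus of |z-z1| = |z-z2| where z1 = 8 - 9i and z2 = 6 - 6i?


Equal distances means the locus is the perpendicular bisector of z1 and z2.
Midpoint = ((8+6)/2, (-9+(-6))/2) = (7.0000, -7.5000)

Perpendicular bisector through (7.0000, -7.5000)


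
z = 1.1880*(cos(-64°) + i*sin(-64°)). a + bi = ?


a = 1.1880*cos(-64°) = 1.1880*0.4384 = 0.5208
b = 1.1880*sin(-64°) = 1.1880*(-0.8988) = -1.0678

0.5208 - 1.0678i


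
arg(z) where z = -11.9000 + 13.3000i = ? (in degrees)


Re = -11.9, Im = 13.3
arg = atan2(13.3, -11.9) = 131.8202 degrees

arg(z) = 131.8202 degrees


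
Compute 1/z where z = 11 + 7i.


|z|^2 = 121+49 = 170
1/z = (11 - 7i)/170

1/z = 0.0647 - 0.0412i


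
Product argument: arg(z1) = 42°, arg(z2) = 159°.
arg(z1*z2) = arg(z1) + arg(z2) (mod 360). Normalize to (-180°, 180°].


arg(z1*z2) = 42° + 159° = 201°
Normalized to (-180°, 180°]: -159°

-159°


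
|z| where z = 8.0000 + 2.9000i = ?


|z| = sqrt(8^2 + 2.9^2) = sqrt(64 + 8.41) = sqrt(72.41) = 8.5094

|z| = 8.5094


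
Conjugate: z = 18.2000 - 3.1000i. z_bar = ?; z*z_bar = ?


z_bar = 18.2000 + 3.1000i
z*z_bar = 18.2^2 + (-3.1)^2 = 331.24 + 9.61 = 340.85

z_bar = 18.2000 + 3.1000i, z*z_bar = 340.85


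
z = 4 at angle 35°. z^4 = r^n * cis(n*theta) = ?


r^4 = 4^4 = 256
n*theta = 4*35° = 140° = 140° (mod 360)
a = 256*cos(140°) = -196.1074
b = 256*sin(140°) = 164.5536

256 cis(140°) = -196.1074 + 164.5536i


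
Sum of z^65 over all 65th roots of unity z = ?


The roots are w_k = w^k with w = e^(2*pi*i/65), and (w^k)^65 = (w^65)^k.
So S = 1 + u + u^2 + ... + u^(64) with u = w^65.
65 = 1*65 + 0, so 65 is a multiple of 65 and u = (w^65)^1 = 1.
Every one of the 65 terms equals 1: S = 65

S = 65


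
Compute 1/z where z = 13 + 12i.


|z|^2 = 169+144 = 313
1/z = (13 - 12i)/313

1/z = 0.0415 - 0.0383i


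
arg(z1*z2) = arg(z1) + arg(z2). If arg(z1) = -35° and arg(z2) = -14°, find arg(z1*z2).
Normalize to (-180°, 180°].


arg(z1*z2) = -35° - 14° = -49°
Normalized to (-180°, 180°]: -49°

-49°


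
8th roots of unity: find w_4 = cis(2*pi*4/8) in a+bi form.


Angle = 360*4/8 = 180°
a = cos(180°) = -1.0000
b = sin(180°) = 0

-1.0000 + 0i


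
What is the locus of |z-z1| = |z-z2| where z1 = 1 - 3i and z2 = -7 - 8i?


Equal distances means the locus is the perpendicular bisector of z1 and z2.
Midpoint = ((1+(-7))/2, (-3+(-8))/2) = (-3.0000, -5.5000)

Perpendicular bisector through (-3.0000, -5.5000)


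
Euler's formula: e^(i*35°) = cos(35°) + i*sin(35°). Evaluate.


cos(35°) = 0.8192
sin(35°) = 0.5736

e^(i*35°) = 0.8192 + 0.5736i


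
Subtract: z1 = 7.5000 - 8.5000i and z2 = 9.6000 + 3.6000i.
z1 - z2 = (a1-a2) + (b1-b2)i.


Real: 7.5 - 9.6 = -2.1
Imag: -8.5 - 3.6 = -12.1

-2.1000 - 12.1000i


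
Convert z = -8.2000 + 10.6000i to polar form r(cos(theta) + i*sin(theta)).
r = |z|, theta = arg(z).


r = sqrt(67.24+112.36) = sqrt(179.6) = 13.4015
theta = atan2(10.6, -8.2) = 127.7250 degrees

r = 13.4015, theta = 127.7250 degrees


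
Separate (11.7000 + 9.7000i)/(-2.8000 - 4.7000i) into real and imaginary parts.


Multiply by conjugate: (11.7000 + 9.7000i)(-2.8000 + 4.7000i) / ((-2.8)^2 + (-4.7)^2)
Numerator real = 11.7*(-2.8) + 9.7*(-4.7) = -78.35
Numerator imag = 9.7*(-2.8) - 11.7*(-4.7) = 27.83
Denominator = 29.93
Re(z) = -78.35/29.93 = -2.6178
Im(z) = 27.83/29.93 = 0.9298

Re(z) = -2.6178, Im(z) = 0.9298


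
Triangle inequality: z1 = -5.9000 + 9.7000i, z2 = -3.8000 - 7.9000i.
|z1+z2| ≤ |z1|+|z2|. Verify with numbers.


|z1| = sqrt((-5.9)^2 + 9.7^2) = sqrt(128.9) = 11.3534
|z2| = sqrt((-3.8)^2 + (-7.9)^2) = sqrt(76.85) = 8.7664
z1+z2 = -9.7000 + 1.8000i
|z1+z2| = sqrt(97.33) = 9.8656
|z1|+|z2| = 11.3534 + 8.7664 = 20.1198

|z1+z2| = 9.8656 ≤ |z1|+|z2| = 20.1198 (verified)


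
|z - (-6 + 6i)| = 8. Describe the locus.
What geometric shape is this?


|z - z0| = r is a circle with center z0 and radius r.
Center = (-6, 6), radius = 8

Circle with center (-6, 6) and radius 8


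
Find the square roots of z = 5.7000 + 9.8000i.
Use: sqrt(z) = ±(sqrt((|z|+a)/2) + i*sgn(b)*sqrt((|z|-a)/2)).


|z| = sqrt(32.49+96.04) = 11.3371
sqrt((|z|+a)/2) = sqrt((11.3371+5.7)/2) = sqrt(8.5186) = 2.9187
sqrt((|z|-a)/2) = sqrt((11.3371-5.7)/2) = sqrt(2.8186) = 1.6789

±(2.9187 + 1.6789i) i.e. 2.9187 + 1.6789i and -2.9187 - 1.6789i


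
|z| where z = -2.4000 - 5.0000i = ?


|z| = sqrt((-2.4)^2 + (-5)^2) = sqrt(5.76 + 25) = sqrt(30.76) = 5.5462

|z| = 5.5462


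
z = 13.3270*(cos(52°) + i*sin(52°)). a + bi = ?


a = 13.3270*cos(52°) = 13.3270*0.61566 = 8.2049
b = 13.3270*sin(52°) = 13.3270*0.78801 = 10.5018

8.2049 + 10.5018i


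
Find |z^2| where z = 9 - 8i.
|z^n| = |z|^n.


|z| = sqrt(81+64) = sqrt(145) = 12.0416
|z^2| = |z|^2 = (sqrt(145))^2 = 145

|z^2| = 145


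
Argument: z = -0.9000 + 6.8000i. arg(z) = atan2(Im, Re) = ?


Re = -0.9, Im = 6.8
arg = atan2(6.8, -0.9) = 97.5394 degrees

arg(z) = 97.5394 degrees


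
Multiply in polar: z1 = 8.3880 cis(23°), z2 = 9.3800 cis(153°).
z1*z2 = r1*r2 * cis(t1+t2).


r = 8.3880 * 9.3800 = 78.6794
theta = 23° + 153° = 176° = 176° (mod 360)

78.6794 cis(176°)


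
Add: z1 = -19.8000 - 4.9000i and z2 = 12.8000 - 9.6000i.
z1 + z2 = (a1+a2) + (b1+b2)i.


Real: -19.8 + 12.8 = -7
Imag: -4.9 - 9.6 = -14.5

-7.0000 - 14.5000i


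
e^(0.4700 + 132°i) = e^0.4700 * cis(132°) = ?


e^0.4700 = 1.6000
cos(132°) = -0.6691
sin(132°) = 0.7431
Real = 1.6000*(-0.6691) = -1.0706
Imag = 1.6000*0.7431 = 1.1890

-1.0706 + 1.1890i


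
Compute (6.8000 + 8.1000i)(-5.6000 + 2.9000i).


Real = 6.8*(-5.6) - 8.1*2.9 = -38.08 - 23.49 = -61.57
Imag = 6.8*2.9 - (5.6)*8.1 = 19.72 - (45.36) = -25.64

-61.5700 - 25.6400i


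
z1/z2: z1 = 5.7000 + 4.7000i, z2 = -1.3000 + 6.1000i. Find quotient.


Conjugate of z2 = -1.3000 - 6.1000i
Numerator: (5.7000 + 4.7000i)(-1.3000 - 6.1000i) = 21.2600 - 40.8800i
Denominator: (-1.3)^2 + 6.1^2 = 38.9
Result = (21.2600 - 40.8800i)/38.9

0.5465 - 1.0509i


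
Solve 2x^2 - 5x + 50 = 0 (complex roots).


disc = (-5)^2 - 4*2*50 = 25 - 400 = -375
sqrt(|disc|) = sqrt(375) = 19.3649
Real part = 5/(2*2) = 1.2500
Imag part = 19.3649/(2*2) = 4.8412

1.2500 ± 4.8412i


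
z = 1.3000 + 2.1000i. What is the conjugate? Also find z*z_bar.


z_bar = 1.3000 - 2.1000i
z*z_bar = 1.3^2 + 2.1^2 = 1.69 + 4.41 = 6.1

z_bar = 1.3000 - 2.1000i, z*z_bar = 6.1


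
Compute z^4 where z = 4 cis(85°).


r^4 = 4^4 = 256
n*theta = 4*85° = 340° = 340° (mod 360)
a = 256*cos(340°) = 240.5613
b = 256*sin(340°) = -87.5572

256 cis(340°) = 240.5613 - 87.5572i


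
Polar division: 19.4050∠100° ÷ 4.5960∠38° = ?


r = 19.4050 / 4.5960 = 4.2221
theta = 100° - 38° = 62° = 62° (mod 360)

4.2221 cis(62°)


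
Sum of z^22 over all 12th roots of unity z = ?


The roots are w_k = w^k with w = e^(2*pi*i/12), and (w^k)^22 = (w^22)^k.
So S = 1 + u + u^2 + ... + u^(11) with u = w^22.
22 = 1*12 + 10, so 22 is not a multiple of 12: u = (w^12)^1 * w^10 = w^10 ≠ 1 (w is a primitive 12th root), while u^12 = (w^12)^22 = 1.
Geometric series: S = (1 - u^12)/(1 - u) = (1 - 1)/(1 - u) = 0

S = 0


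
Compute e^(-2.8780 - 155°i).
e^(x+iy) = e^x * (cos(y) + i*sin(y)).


e^-2.8780 = 0.05625
cos(-155°) = -0.9063
sin(-155°) = -0.4226
Real = 0.05625*(-0.9063) = -0.0510
Imag = 0.05625*(-0.4226) = -0.0238

-0.0510 - 0.0238i


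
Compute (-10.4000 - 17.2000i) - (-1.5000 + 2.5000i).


Real: -10.4 + 1.5 = -8.9
Imag: -17.2 - 2.5 = -19.7

-8.9000 - 19.7000i


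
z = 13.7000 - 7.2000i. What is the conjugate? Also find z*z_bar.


z_bar = 13.7000 + 7.2000i
z*z_bar = 13.7^2 + (-7.2)^2 = 187.69 + 51.84 = 239.53

z_bar = 13.7000 + 7.2000i, z*z_bar = 239.53


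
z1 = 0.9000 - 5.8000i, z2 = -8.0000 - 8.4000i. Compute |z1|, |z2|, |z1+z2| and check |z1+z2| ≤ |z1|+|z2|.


|z1| = sqrt(0.9^2 + (-5.8)^2) = sqrt(34.45) = 5.8694
|z2| = sqrt((-8)^2 + (-8.4)^2) = sqrt(134.56) = 11.6000
z1+z2 = -7.1000 - 14.2000i
|z1+z2| = sqrt(252.05) = 15.8761
|z1|+|z2| = 5.8694 + 11.6000 = 17.4694

|z1+z2| = 15.8761 ≤ |z1|+|z2| = 17.4694 (verified)


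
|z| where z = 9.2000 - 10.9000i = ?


|z| = sqrt(9.2^2 + (-10.9)^2) = sqrt(84.64 + 118.81) = sqrt(203.45) = 14.2636

|z| = 14.2636


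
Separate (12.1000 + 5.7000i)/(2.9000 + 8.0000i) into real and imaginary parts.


Multiply by conjugate: (12.1000 + 5.7000i)(2.9000 - 8.0000i) / (2.9^2 + 8^2)
Numerator real = 12.1*2.9 + 5.7*8 = 80.69
Numerator imag = 5.7*2.9 - 12.1*8 = -80.27
Denominator = 72.41
Re(z) = 80.69/72.41 = 1.1143
Im(z) = -80.27/72.41 = -1.1085

Re(z) = 1.1143, Im(z) = -1.1085


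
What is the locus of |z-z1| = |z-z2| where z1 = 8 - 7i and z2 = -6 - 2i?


Equal distances means the locus is the perpendicular bisector of z1 and z2.
Midpoint = ((8+(-6))/2, (-7+(-2))/2) = (1.0000, -4.5000)

Perpendicular bisector through (1.0000, -4.5000)


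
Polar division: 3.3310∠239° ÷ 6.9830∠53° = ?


r = 3.3310 / 6.9830 = 0.4770
theta = 239° - 53° = 186° = 186° (mod 360)

0.4770 cis(186°)


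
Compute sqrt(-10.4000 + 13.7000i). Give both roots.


|z| = sqrt(108.16+187.69) = 17.2003
sqrt((|z|+a)/2) = sqrt((17.2003+(-10.4))/2) = sqrt(3.4001) = 1.8439
sqrt((|z|-a)/2) = sqrt((17.2003-(-10.4))/2) = sqrt(13.8001) = 3.7149

±(1.8439 + 3.7149i) i.e. 1.8439 + 3.7149i and -1.8439 - 3.7149i


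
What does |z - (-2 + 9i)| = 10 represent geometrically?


|z - z0| = r is a circle with center z0 and radius r.
Center = (-2, 9), radius = 10

Circle with center (-2, 9) and radius 10


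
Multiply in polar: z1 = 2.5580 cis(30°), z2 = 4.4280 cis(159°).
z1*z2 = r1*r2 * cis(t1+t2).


r = 2.5580 * 4.4280 = 11.3268
theta = 30° + 159° = 189° = 189° (mod 360)

11.3268 cis(189°)


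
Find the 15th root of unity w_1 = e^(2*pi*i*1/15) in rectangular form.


Angle = 360*1/15 = 24°
a = cos(24°) = 0.9135
b = sin(24°) = 0.4067

0.9135 + 0.4067i


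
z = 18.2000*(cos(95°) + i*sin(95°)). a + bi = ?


a = 18.2000*cos(95°) = 18.2000*(-0.087156) = -1.5862
b = 18.2000*sin(95°) = 18.2000*0.99619 = 18.1307

-1.5862 + 18.1307i


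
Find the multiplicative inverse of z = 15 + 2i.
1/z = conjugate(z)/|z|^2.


|z|^2 = 225+4 = 229
1/z = (15 - 2i)/229

1/z = 0.0655 - 0.0087i


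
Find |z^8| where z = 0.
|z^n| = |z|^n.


|z| = sqrt(0+0) = sqrt(0) = 0
|z^8| = |z|^8 = 0^8 = 0

|z^8| = 0


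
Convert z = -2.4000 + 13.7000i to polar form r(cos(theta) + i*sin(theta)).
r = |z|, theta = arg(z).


r = sqrt(5.76+187.69) = sqrt(193.45) = 13.9086
theta = atan2(13.7, -2.4) = 99.9364 degrees

r = 13.9086, theta = 99.9364 degrees


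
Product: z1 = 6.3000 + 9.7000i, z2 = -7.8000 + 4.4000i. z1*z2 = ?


Real = 6.3*(-7.8) - 9.7*4.4 = -49.14 - 42.68 = -91.82
Imag = 6.3*4.4 - (7.8)*9.7 = 27.72 - (75.66) = -47.94

-91.8200 - 47.9400i


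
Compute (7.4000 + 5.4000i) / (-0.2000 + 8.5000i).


Conjugate of z2 = -0.2000 - 8.5000i
Numerator: (7.4000 + 5.4000i)(-0.2000 - 8.5000i) = 44.4200 - 63.9800i
Denominator: (-0.2)^2 + 8.5^2 = 72.29
Result = (44.4200 - 63.9800i)/72.29

0.6145 - 0.8850i


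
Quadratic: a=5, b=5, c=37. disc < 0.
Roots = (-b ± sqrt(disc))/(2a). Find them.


disc = 5^2 - 4*5*37 = 25 - 740 = -715
sqrt(|disc|) = sqrt(715) = 26.7395
Real part = -5/(2*5) = -0.5000
Imag part = 26.7395/(2*5) = 2.6739

-0.5000 ± 2.6739i


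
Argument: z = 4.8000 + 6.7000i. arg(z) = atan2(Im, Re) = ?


Re = 4.8, Im = 6.7
arg = atan2(6.7, 4.8) = 54.3815 degrees

arg(z) = 54.3815 degrees


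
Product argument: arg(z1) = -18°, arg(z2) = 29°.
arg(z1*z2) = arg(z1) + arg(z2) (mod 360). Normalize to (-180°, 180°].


arg(z1*z2) = -18° + 29° = 11°
Normalized to (-180°, 180°]: 11°

11°


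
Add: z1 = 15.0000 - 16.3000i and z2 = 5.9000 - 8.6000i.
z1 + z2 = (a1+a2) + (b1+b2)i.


Real: 15 + 5.9 = 20.9
Imag: -16.3 - 8.6 = -24.9

20.9000 - 24.9000i


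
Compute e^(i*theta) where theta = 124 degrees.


cos(124°) = -0.5592
sin(124°) = 0.8290

e^(i*124°) = -0.5592 + 0.8290i


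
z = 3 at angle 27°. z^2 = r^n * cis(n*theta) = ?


r^2 = 3^2 = 9
n*theta = 2*27° = 54° = 54° (mod 360)
a = 9*cos(54°) = 5.2901
b = 9*sin(54°) = 7.2812

9 cis(54°) = 5.2901 + 7.2812i


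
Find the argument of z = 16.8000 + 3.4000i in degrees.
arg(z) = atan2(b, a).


Re = 16.8, Im = 3.4
arg = atan2(3.4, 16.8) = 11.4410 degrees

arg(z) = 11.4410 degrees


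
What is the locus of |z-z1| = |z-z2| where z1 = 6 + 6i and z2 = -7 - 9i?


Equal distances means the locus is the perpendicular bisector of z1 and z2.
Midpoint = ((6+(-7))/2, (6+(-9))/2) = (-0.5000, -1.5000)

Perpendicular bisector through (-0.5000, -1.5000)


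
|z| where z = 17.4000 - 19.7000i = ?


|z| = sqrt(17.4^2 + (-19.7)^2) = sqrt(302.76 + 388.09) = sqrt(690.85) = 26.2840

|z| = 26.2840


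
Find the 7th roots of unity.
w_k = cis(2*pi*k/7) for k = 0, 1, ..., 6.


The 7th roots of unity are cis(360k/7°) for k=0..6
Angle step = 360/7 = 51.4286°
Primitive root: cis(51.4286°)
Primitive root = 0.6235 + 0.7818i

7 roots at angles: 0°, 51.4286°, 102.8571°, 154.2857°, 205.7143°, 257.1429°, 308.5714°


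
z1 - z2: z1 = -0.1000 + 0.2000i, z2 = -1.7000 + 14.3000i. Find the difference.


Real: -0.1 + 1.7 = 1.6
Imag: 0.2 - 14.3 = -14.1

1.6000 - 14.1000i


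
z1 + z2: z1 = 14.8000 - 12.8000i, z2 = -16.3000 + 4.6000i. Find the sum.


Real: 14.8 - 16.3 = -1.5
Imag: -12.8 + 4.6 = -8.2

-1.5000 - 8.2000i


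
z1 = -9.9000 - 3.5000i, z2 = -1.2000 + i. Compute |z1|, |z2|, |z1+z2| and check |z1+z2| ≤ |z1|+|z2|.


|z1| = sqrt((-9.9)^2 + (-3.5)^2) = sqrt(110.26) = 10.5005
|z2| = sqrt((-1.2)^2 + 1^2) = sqrt(2.44) = 1.5620
z1+z2 = -11.1000 - 2.5000i
|z1+z2| = sqrt(129.46) = 11.3780
|z1|+|z2| = 10.5005 + 1.5620 = 12.0625

|z1+z2| = 11.3780 ≤ |z1|+|z2| = 12.0625 (verified)


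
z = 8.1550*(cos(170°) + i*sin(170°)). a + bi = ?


a = 8.1550*cos(170°) = 8.1550*(-0.98481) = -8.0311
b = 8.1550*sin(170°) = 8.1550*0.17365 = 1.4161

-8.0311 + 1.4161i


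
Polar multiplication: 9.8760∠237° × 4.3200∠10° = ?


r = 9.8760 * 4.3200 = 42.6643
theta = 237° + 10° = 247° = 247° (mod 360)

42.6643 cis(247°)


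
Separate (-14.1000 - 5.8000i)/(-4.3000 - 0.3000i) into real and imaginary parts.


Multiply by conjugate: (-14.1000 - 5.8000i)(-4.3000 + 0.3000i) / ((-4.3)^2 + (-0.3)^2)
Numerator real = -14.1*(-4.3) - (5.8)*(-0.3) = 62.37
Numerator imag = -5.8*(-4.3) - (-14.1)*(-0.3) = 20.71
Denominator = 18.58
Re(z) = 62.37/18.58 = 3.3568
Im(z) = 20.71/18.58 = 1.1146

Re(z) = 3.3568, Im(z) = 1.1146


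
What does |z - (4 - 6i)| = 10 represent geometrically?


|z - z0| = r is a circle with center z0 and radius r.
Center = (4, -6), radius = 10

Circle with center (4, -6) and radius 10


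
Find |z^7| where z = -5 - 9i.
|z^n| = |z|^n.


|z| = sqrt(25+81) = sqrt(106) = 10.2956
|z^7| = |z|^7 = (sqrt(106))^7 = 106^3 * sqrt(106) = 1191016*sqrt(106)

|z^7| = 1191016*sqrt(106) ≈ 12262260.2280


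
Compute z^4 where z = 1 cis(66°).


r^4 = 1^4 = 1
n*theta = 4*66° = 264° = 264° (mod 360)
a = 1*cos(264°) = -0.1045
b = 1*sin(264°) = -0.9945

1 cis(264°) = -0.1045 - 0.9945i


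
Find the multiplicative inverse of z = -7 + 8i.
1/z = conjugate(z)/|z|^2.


|z|^2 = 49+64 = 113
1/z = (-7 - 8i)/113

1/z = -0.0619 - 0.0708i


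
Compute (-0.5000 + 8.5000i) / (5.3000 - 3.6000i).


Conjugate of z2 = 5.3000 + 3.6000i
Numerator: (-0.5000 + 8.5000i)(5.3000 + 3.6000i) = -33.2500 + 43.2500i
Denominator: 5.3^2 + (-3.6)^2 = 41.05
Result = (-33.2500 + 43.2500i)/41.05

-0.8100 + 1.0536i


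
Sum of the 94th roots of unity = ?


The sum of all 94th roots of unity is 0.
Geometric series: (1 - w^94)/(1 - w) = (1-1)/(1-w) = 0 since w^94 = 1, w ≠ 1.
Alternatively: coefficient of z^93 in z^94 - 1 is 0.

0


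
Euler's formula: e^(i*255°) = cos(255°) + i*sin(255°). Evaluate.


cos(255°) = -0.2588
sin(255°) = -0.9659

e^(i*255°) = -0.2588 - 0.9659i


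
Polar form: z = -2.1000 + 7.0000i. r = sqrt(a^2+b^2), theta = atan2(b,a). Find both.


r = sqrt(4.41+49) = sqrt(53.41) = 7.3082
theta = atan2(7, -2.1) = 106.6992 degrees

r = 7.3082, theta = 106.6992 degrees


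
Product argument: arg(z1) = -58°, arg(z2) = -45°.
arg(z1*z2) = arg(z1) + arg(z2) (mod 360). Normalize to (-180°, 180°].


arg(z1*z2) = -58° - 45° = -103°
Normalized to (-180°, 180°]: -103°

-103°


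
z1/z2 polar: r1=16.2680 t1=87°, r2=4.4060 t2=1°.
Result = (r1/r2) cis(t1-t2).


r = 16.2680 / 4.4060 = 3.6922
theta = 87° - 1° = 86° = 86° (mod 360)

3.6922 cis(86°)


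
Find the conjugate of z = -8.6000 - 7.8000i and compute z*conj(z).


z_bar = -8.6000 + 7.8000i
z*z_bar = (-8.6)^2 + (-7.8)^2 = 73.96 + 60.84 = 134.8

z_bar = -8.6000 + 7.8000i, z*z_bar = 134.8


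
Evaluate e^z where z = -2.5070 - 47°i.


e^-2.5070 = 0.0815
cos(-47°) = 0.682
sin(-47°) = -0.7314
Real = 0.0815*0.682 = 0.0556
Imag = 0.0815*(-0.7314) = -0.0596

0.0556 - 0.0596i


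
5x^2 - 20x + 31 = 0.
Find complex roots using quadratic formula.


disc = (-20)^2 - 4*5*31 = 400 - 620 = -220
sqrt(|disc|) = sqrt(220) = 14.8324
Real part = 20/(2*5) = 2.0000
Imag part = 14.8324/(2*5) = 1.4832

2.0000 ± 1.4832i


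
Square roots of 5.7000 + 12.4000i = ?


|z| = sqrt(32.49+153.76) = 13.6473
sqrt((|z|+a)/2) = sqrt((13.6473+5.7)/2) = sqrt(9.6737) = 3.1103
sqrt((|z|-a)/2) = sqrt((13.6473-5.7)/2) = sqrt(3.9737) = 1.9934

±(3.1103 + 1.9934i) i.e. 3.1103 + 1.9934i and -3.1103 - 1.9934i


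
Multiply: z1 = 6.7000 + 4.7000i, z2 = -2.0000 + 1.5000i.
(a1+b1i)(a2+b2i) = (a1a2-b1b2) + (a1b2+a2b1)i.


Real = 6.7*(-2) - 4.7*1.5 = -13.4 - 7.05 = -20.45
Imag = 6.7*1.5 - (2)*4.7 = 10.05 - (9.4) = 0.65

-20.4500 + 0.6500i


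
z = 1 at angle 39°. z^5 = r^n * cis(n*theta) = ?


r^5 = 1^5 = 1
n*theta = 5*39° = 195° = 195° (mod 360)
a = 1*cos(195°) = -0.9659
b = 1*sin(195°) = -0.2588

1 cis(195°) = -0.9659 - 0.2588i


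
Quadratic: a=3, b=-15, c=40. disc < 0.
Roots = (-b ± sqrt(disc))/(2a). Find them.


disc = (-15)^2 - 4*3*40 = 225 - 480 = -255
sqrt(|disc|) = sqrt(255) = 15.9687
Real part = 15/(2*3) = 2.5000
Imag part = 15.9687/(2*3) = 2.6615

2.5000 ± 2.6615i


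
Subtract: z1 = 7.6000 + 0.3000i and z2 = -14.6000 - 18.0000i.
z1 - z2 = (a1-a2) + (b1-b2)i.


Real: 7.6 + 14.6 = 22.2
Imag: 0.3 + 18 = 18.3

22.2000 + 18.3000i


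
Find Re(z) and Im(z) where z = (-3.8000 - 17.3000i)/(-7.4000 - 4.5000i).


Multiply by conjugate: (-3.8000 - 17.3000i)(-7.4000 + 4.5000i) / ((-7.4)^2 + (-4.5)^2)
Numerator real = -3.8*(-7.4) - (17.3)*(-4.5) = 105.97
Numerator imag = -17.3*(-7.4) - (-3.8)*(-4.5) = 110.92
Denominator = 75.01
Re(z) = 105.97/75.01 = 1.4127
Im(z) = 110.92/75.01 = 1.4787

Re(z) = 1.4127, Im(z) = 1.4787


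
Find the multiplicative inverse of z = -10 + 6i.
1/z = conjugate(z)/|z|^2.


|z|^2 = 100+36 = 136
1/z = (-10 - 6i)/136

1/z = -0.0735 - 0.0441i


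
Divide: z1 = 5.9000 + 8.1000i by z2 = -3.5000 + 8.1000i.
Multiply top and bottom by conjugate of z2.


Conjugate of z2 = -3.5000 - 8.1000i
Numerator: (5.9000 + 8.1000i)(-3.5000 - 8.1000i) = 44.9600 - 76.1400i
Denominator: (-3.5)^2 + 8.1^2 = 77.86
Result = (44.9600 - 76.1400i)/77.86

0.5774 - 0.9779i


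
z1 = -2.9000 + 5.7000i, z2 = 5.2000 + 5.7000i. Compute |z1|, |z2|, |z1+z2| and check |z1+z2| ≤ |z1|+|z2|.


|z1| = sqrt((-2.9)^2 + 5.7^2) = sqrt(40.9) = 6.3953
|z2| = sqrt(5.2^2 + 5.7^2) = sqrt(59.53) = 7.7156
z1+z2 = 2.3000 + 11.4000i
|z1+z2| = sqrt(135.25) = 11.6297
|z1|+|z2| = 6.3953 + 7.7156 = 14.1109

|z1+z2| = 11.6297 ≤ |z1|+|z2| = 14.1109 (verified)


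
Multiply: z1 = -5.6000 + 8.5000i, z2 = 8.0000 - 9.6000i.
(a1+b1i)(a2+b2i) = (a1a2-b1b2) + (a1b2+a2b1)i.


Real = -5.6*8 - 8.5*(-9.6) = -44.8 - (-81.6) = 36.8
Imag = -5.6*(-9.6) + 8*8.5 = 53.76 + 68 = 121.76

36.8000 + 121.7600i


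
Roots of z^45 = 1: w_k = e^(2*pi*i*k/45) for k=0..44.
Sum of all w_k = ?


The sum of all 45th roots of unity is 0.
Geometric series: (1 - w^45)/(1 - w) = (1-1)/(1-w) = 0 since w^45 = 1, w ≠ 1.
Alternatively: coefficient of z^44 in z^45 - 1 is 0.

0


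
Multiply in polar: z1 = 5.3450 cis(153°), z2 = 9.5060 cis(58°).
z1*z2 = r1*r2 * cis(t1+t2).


r = 5.3450 * 9.5060 = 50.8096
theta = 153° + 58° = 211° = 211° (mod 360)

50.8096 cis(211°)


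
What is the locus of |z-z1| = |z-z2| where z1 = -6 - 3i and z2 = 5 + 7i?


Equal distances means the locus is the perpendicular bisector of z1 and z2.
Midpoint = ((-6+5)/2, (-3+7)/2) = (-0.5000, 2.0000)

Perpendicular bisector through (-0.5000, 2.0000)


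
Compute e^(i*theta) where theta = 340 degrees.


cos(340°) = 0.9397
sin(340°) = -0.3420

e^(i*340°) = 0.9397 - 0.3420i


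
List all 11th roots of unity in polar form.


The 11th roots of unity are cis(360k/11°) for k=0..10
Angle step = 360/11 = 32.7273°
Primitive root: cis(32.7273°)
Primitive root = 0.8413 + 0.5406i

11 roots at angles: 0°, 32.7273°, 65.4545°, 98.1818°, 130.9091°, 163.6364°, 196.3636°, 229.0909°, 261.8182°, 294.5455°, 327.2727°


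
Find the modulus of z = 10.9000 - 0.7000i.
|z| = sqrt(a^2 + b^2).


|z| = sqrt(10.9^2 + (-0.7)^2) = sqrt(118.81 + 0.49) = sqrt(119.3) = 10.9225

|z| = 10.9225


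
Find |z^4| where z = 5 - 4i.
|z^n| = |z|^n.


|z| = sqrt(25+16) = sqrt(41) = 6.4031
|z^4| = |z|^4 = (sqrt(41))^4 = 41^2 = 1681

|z^4| = 1681


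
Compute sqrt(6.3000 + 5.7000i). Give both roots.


|z| = sqrt(39.69+32.49) = 8.4959
sqrt((|z|+a)/2) = sqrt((8.4959+6.3)/2) = sqrt(7.3979) = 2.7199
sqrt((|z|-a)/2) = sqrt((8.4959-6.3)/2) = sqrt(1.0979) = 1.0478

±(2.7199 + 1.0478i) i.e. 2.7199 + 1.0478i and -2.7199 - 1.0478i


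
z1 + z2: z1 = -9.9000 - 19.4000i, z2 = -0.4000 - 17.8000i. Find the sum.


Real: -9.9 - 0.4 = -10.3
Imag: -19.4 - 17.8 = -37.2

-10.3000 - 37.2000i


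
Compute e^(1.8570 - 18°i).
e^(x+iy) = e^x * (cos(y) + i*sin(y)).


e^1.8570 = 6.4045
cos(-18°) = 0.951057
sin(-18°) = -0.30902
Real = 6.4045*0.951057 = 6.0910
Imag = 6.4045*(-0.30902) = -1.9791

6.0910 - 1.9791i


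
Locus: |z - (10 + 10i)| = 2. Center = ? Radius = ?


|z - z0| = r is a circle with center z0 and radius r.
Center = (10, 10), radius = 2

Circle with center (10, 10) and radius 2


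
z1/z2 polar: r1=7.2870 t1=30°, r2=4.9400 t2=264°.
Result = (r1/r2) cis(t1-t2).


r = 7.2870 / 4.9400 = 1.4751
theta = 30° - 264° = -234° = 126° (mod 360)

1.4751 cis(126°)


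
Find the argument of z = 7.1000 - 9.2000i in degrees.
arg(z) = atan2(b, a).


Re = 7.1, Im = -9.2
arg = atan2(-9.2, 7.1) = -52.3412 degrees

arg(z) = -52.3412 degrees


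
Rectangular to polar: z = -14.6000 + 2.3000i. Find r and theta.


r = sqrt(213.16+5.29) = sqrt(218.45) = 14.7801
theta = atan2(2.3, -14.6) = 171.0475 degrees

r = 14.7801, theta = 171.0475 degrees


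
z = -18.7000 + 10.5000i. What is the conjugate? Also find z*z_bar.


z_bar = -18.7000 - 10.5000i
z*z_bar = (-18.7)^2 + 10.5^2 = 349.69 + 110.25 = 459.94

z_bar = -18.7000 - 10.5000i, z*z_bar = 459.94


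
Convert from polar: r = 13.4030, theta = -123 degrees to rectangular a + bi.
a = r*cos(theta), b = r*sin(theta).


a = 13.4030*cos(-123°) = 13.4030*(-0.54464) = -7.2998
b = 13.4030*sin(-123°) = 13.4030*(-0.83867) = -11.2407

-7.2998 - 11.2407i


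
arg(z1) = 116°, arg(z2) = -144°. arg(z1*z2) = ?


arg(z1*z2) = 116° - 144° = -28°
Normalized to (-180°, 180°]: -28°

-28°


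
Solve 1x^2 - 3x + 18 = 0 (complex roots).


disc = (-3)^2 - 4*1*18 = 9 - 72 = -63
sqrt(|disc|) = sqrt(63) = 7.9373
Real part = 3/(2*1) = 1.5000
Imag part = 7.9373/(2*1) = 3.9686

1.5000 ± 3.9686i


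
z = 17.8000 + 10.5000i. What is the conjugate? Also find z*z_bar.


z_bar = 17.8000 - 10.5000i
z*z_bar = 17.8^2 + 10.5^2 = 316.84 + 110.25 = 427.09

z_bar = 17.8000 - 10.5000i, z*z_bar = 427.09


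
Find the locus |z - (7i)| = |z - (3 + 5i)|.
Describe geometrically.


Equal distances means the locus is the perpendicular bisector of z1 and z2.
Midpoint = ((0+3)/2, (7+5)/2) = (1.5000, 6.0000)

Perpendicular bisector through (1.5000, 6.0000)


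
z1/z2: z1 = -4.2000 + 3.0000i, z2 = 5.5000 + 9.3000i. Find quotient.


Conjugate of z2 = 5.5000 - 9.3000i
Numerator: (-4.2000 + 3.0000i)(5.5000 - 9.3000i) = 4.8000 + 55.5600i
Denominator: 5.5^2 + 9.3^2 = 116.74
Result = (4.8000 + 55.5600i)/116.74

0.0411 + 0.4759i


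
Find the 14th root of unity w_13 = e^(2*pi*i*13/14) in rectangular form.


Angle = 360*13/14 = 334.2857°
a = cos(334.2857°) = 0.9010
b = sin(334.2857°) = -0.4339

0.9010 - 0.4339i


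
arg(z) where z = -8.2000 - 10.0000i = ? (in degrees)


Re = -8.2, Im = -10
arg = atan2(-10, -8.2) = -129.3518 degrees

arg(z) = -129.3518 degrees


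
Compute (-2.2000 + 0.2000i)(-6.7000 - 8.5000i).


Real = -2.2*(-6.7) - 0.2*(-8.5) = 14.74 - (-1.7) = 16.44
Imag = -2.2*(-8.5) - (6.7)*0.2 = 18.7 - (1.34) = 17.36

16.4400 + 17.3600i


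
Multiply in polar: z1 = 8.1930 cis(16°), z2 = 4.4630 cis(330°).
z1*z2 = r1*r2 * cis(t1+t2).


r = 8.1930 * 4.4630 = 36.5654
theta = 16° + 330° = 346° = 346° (mod 360)

36.5654 cis(346°)


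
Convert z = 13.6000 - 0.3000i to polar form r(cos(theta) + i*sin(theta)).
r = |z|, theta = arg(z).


r = sqrt(184.96+0.09) = sqrt(185.05) = 13.6033
theta = atan2(-0.3, 13.6) = -1.2637 degrees

r = 13.6033, theta = -1.2637 degrees


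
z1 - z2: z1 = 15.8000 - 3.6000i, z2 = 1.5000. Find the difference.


Real: 15.8 - 1.5 = 14.3
Imag: -3.6 - 0 = -3.6

14.3000 - 3.6000i


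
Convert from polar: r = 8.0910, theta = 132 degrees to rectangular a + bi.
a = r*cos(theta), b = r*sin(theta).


a = 8.0910*cos(132°) = 8.0910*(-0.66913) = -5.4139
b = 8.0910*sin(132°) = 8.0910*0.743145 = 6.0128

-5.4139 + 6.0128i


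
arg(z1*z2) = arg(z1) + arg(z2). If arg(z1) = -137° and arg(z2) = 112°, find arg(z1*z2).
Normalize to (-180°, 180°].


arg(z1*z2) = -137° + 112° = -25°
Normalized to (-180°, 180°]: -25°

-25°


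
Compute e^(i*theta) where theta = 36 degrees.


cos(36°) = 0.8090
sin(36°) = 0.5878

e^(i*36°) = 0.8090 + 0.5878i


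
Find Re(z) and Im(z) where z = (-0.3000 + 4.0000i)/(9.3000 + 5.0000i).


Multiply by conjugate: (-0.3000 + 4.0000i)(9.3000 - 5.0000i) / (9.3^2 + 5^2)
Numerator real = -0.3*9.3 + 4*5 = 17.21
Numerator imag = 4*9.3 - (-0.3)*5 = 38.7
Denominator = 111.49
Re(z) = 17.21/111.49 = 0.1544
Im(z) = 38.7/111.49 = 0.3471

Re(z) = 0.1544, Im(z) = 0.3471


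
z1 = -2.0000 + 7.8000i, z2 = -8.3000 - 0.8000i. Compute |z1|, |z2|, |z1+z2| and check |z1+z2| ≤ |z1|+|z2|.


|z1| = sqrt((-2)^2 + 7.8^2) = sqrt(64.84) = 8.0523
|z2| = sqrt((-8.3)^2 + (-0.8)^2) = sqrt(69.53) = 8.3385
z1+z2 = -10.3000 + 7.0000i
|z1+z2| = sqrt(155.09) = 12.4535
|z1|+|z2| = 8.0523 + 8.3385 = 16.3908

|z1+z2| = 12.4535 ≤ |z1|+|z2| = 16.3908 (verified)


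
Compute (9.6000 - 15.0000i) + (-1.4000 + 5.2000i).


Real: 9.6 - 1.4 = 8.2
Imag: -15 + 5.2 = -9.8

8.2000 - 9.8000i


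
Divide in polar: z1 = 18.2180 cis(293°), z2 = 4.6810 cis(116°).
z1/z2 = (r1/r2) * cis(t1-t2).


r = 18.2180 / 4.6810 = 3.8919
theta = 293° - 116° = 177° = 177° (mod 360)

3.8919 cis(177°)


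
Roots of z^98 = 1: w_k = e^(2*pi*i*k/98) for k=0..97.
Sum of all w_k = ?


The sum of all 98th roots of unity is 0.
Geometric series: (1 - w^98)/(1 - w) = (1-1)/(1-w) = 0 since w^98 = 1, w ≠ 1.
Alternatively: coefficient of z^97 in z^98 - 1 is 0.

0


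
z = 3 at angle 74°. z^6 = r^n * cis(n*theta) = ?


r^6 = 3^6 = 729
n*theta = 6*74° = 444° = 84° (mod 360)
a = 729*cos(84°) = 76.2012
b = 729*sin(84°) = 725.0065

729 cis(84°) = 76.2012 + 725.0065i


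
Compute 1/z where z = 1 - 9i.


|z|^2 = 1+81 = 82
1/z = (1 + 9i)/82

1/z = 0.0122 + 0.1098i


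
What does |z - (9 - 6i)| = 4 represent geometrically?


|z - z0| = r is a circle with center z0 and radius r.
Center = (9, -6), radius = 4

Circle with center (9, -6) and radius 4
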